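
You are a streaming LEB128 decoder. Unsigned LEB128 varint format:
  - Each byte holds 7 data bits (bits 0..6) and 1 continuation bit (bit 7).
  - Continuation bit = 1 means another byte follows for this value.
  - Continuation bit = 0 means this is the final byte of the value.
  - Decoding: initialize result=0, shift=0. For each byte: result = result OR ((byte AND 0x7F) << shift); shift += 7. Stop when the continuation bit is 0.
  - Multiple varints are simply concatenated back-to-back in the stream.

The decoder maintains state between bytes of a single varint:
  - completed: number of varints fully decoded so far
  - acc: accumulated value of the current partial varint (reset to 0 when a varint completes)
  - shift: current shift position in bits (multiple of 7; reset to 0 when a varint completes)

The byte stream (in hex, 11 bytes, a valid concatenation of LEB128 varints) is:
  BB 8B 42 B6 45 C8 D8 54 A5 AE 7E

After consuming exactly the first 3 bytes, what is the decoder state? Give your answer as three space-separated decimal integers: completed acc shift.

Answer: 1 0 0

Derivation:
byte[0]=0xBB cont=1 payload=0x3B: acc |= 59<<0 -> completed=0 acc=59 shift=7
byte[1]=0x8B cont=1 payload=0x0B: acc |= 11<<7 -> completed=0 acc=1467 shift=14
byte[2]=0x42 cont=0 payload=0x42: varint #1 complete (value=1082811); reset -> completed=1 acc=0 shift=0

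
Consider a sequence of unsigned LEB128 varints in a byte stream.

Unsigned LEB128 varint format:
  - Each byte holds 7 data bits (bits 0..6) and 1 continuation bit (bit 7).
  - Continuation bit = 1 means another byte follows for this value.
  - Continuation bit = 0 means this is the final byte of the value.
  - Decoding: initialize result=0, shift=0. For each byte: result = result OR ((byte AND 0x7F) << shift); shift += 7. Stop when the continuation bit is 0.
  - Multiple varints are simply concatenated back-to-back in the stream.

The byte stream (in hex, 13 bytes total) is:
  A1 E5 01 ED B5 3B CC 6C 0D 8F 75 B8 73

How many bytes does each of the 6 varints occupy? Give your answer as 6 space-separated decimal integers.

Answer: 3 3 2 1 2 2

Derivation:
  byte[0]=0xA1 cont=1 payload=0x21=33: acc |= 33<<0 -> acc=33 shift=7
  byte[1]=0xE5 cont=1 payload=0x65=101: acc |= 101<<7 -> acc=12961 shift=14
  byte[2]=0x01 cont=0 payload=0x01=1: acc |= 1<<14 -> acc=29345 shift=21 [end]
Varint 1: bytes[0:3] = A1 E5 01 -> value 29345 (3 byte(s))
  byte[3]=0xED cont=1 payload=0x6D=109: acc |= 109<<0 -> acc=109 shift=7
  byte[4]=0xB5 cont=1 payload=0x35=53: acc |= 53<<7 -> acc=6893 shift=14
  byte[5]=0x3B cont=0 payload=0x3B=59: acc |= 59<<14 -> acc=973549 shift=21 [end]
Varint 2: bytes[3:6] = ED B5 3B -> value 973549 (3 byte(s))
  byte[6]=0xCC cont=1 payload=0x4C=76: acc |= 76<<0 -> acc=76 shift=7
  byte[7]=0x6C cont=0 payload=0x6C=108: acc |= 108<<7 -> acc=13900 shift=14 [end]
Varint 3: bytes[6:8] = CC 6C -> value 13900 (2 byte(s))
  byte[8]=0x0D cont=0 payload=0x0D=13: acc |= 13<<0 -> acc=13 shift=7 [end]
Varint 4: bytes[8:9] = 0D -> value 13 (1 byte(s))
  byte[9]=0x8F cont=1 payload=0x0F=15: acc |= 15<<0 -> acc=15 shift=7
  byte[10]=0x75 cont=0 payload=0x75=117: acc |= 117<<7 -> acc=14991 shift=14 [end]
Varint 5: bytes[9:11] = 8F 75 -> value 14991 (2 byte(s))
  byte[11]=0xB8 cont=1 payload=0x38=56: acc |= 56<<0 -> acc=56 shift=7
  byte[12]=0x73 cont=0 payload=0x73=115: acc |= 115<<7 -> acc=14776 shift=14 [end]
Varint 6: bytes[11:13] = B8 73 -> value 14776 (2 byte(s))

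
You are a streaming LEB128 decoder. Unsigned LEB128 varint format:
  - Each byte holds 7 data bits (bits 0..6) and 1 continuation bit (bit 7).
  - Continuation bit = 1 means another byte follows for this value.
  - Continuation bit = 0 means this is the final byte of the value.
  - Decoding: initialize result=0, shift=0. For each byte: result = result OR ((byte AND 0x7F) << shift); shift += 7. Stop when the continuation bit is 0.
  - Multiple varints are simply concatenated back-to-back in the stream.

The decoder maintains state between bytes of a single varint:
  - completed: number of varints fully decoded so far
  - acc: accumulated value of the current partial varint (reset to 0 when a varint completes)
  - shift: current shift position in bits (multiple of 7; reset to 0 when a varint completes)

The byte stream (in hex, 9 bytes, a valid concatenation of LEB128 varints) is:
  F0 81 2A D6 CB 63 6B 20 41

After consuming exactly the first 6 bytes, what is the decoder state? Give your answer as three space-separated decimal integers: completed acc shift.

byte[0]=0xF0 cont=1 payload=0x70: acc |= 112<<0 -> completed=0 acc=112 shift=7
byte[1]=0x81 cont=1 payload=0x01: acc |= 1<<7 -> completed=0 acc=240 shift=14
byte[2]=0x2A cont=0 payload=0x2A: varint #1 complete (value=688368); reset -> completed=1 acc=0 shift=0
byte[3]=0xD6 cont=1 payload=0x56: acc |= 86<<0 -> completed=1 acc=86 shift=7
byte[4]=0xCB cont=1 payload=0x4B: acc |= 75<<7 -> completed=1 acc=9686 shift=14
byte[5]=0x63 cont=0 payload=0x63: varint #2 complete (value=1631702); reset -> completed=2 acc=0 shift=0

Answer: 2 0 0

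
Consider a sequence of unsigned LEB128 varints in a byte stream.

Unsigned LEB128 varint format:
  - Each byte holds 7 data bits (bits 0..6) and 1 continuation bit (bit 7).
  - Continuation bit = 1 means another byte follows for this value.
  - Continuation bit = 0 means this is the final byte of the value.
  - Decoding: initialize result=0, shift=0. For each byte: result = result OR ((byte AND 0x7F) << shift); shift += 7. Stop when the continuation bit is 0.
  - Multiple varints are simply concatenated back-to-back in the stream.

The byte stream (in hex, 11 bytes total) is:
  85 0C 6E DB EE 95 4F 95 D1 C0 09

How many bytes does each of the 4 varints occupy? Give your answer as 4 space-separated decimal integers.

Answer: 2 1 4 4

Derivation:
  byte[0]=0x85 cont=1 payload=0x05=5: acc |= 5<<0 -> acc=5 shift=7
  byte[1]=0x0C cont=0 payload=0x0C=12: acc |= 12<<7 -> acc=1541 shift=14 [end]
Varint 1: bytes[0:2] = 85 0C -> value 1541 (2 byte(s))
  byte[2]=0x6E cont=0 payload=0x6E=110: acc |= 110<<0 -> acc=110 shift=7 [end]
Varint 2: bytes[2:3] = 6E -> value 110 (1 byte(s))
  byte[3]=0xDB cont=1 payload=0x5B=91: acc |= 91<<0 -> acc=91 shift=7
  byte[4]=0xEE cont=1 payload=0x6E=110: acc |= 110<<7 -> acc=14171 shift=14
  byte[5]=0x95 cont=1 payload=0x15=21: acc |= 21<<14 -> acc=358235 shift=21
  byte[6]=0x4F cont=0 payload=0x4F=79: acc |= 79<<21 -> acc=166033243 shift=28 [end]
Varint 3: bytes[3:7] = DB EE 95 4F -> value 166033243 (4 byte(s))
  byte[7]=0x95 cont=1 payload=0x15=21: acc |= 21<<0 -> acc=21 shift=7
  byte[8]=0xD1 cont=1 payload=0x51=81: acc |= 81<<7 -> acc=10389 shift=14
  byte[9]=0xC0 cont=1 payload=0x40=64: acc |= 64<<14 -> acc=1058965 shift=21
  byte[10]=0x09 cont=0 payload=0x09=9: acc |= 9<<21 -> acc=19933333 shift=28 [end]
Varint 4: bytes[7:11] = 95 D1 C0 09 -> value 19933333 (4 byte(s))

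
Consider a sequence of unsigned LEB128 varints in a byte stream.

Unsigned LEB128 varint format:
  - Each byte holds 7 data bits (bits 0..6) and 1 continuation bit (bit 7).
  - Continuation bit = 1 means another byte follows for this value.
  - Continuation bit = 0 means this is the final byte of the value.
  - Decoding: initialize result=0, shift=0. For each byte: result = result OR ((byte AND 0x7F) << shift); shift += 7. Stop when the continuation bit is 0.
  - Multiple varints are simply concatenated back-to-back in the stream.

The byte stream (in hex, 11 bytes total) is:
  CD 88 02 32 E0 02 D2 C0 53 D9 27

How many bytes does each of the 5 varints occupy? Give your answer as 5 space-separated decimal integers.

  byte[0]=0xCD cont=1 payload=0x4D=77: acc |= 77<<0 -> acc=77 shift=7
  byte[1]=0x88 cont=1 payload=0x08=8: acc |= 8<<7 -> acc=1101 shift=14
  byte[2]=0x02 cont=0 payload=0x02=2: acc |= 2<<14 -> acc=33869 shift=21 [end]
Varint 1: bytes[0:3] = CD 88 02 -> value 33869 (3 byte(s))
  byte[3]=0x32 cont=0 payload=0x32=50: acc |= 50<<0 -> acc=50 shift=7 [end]
Varint 2: bytes[3:4] = 32 -> value 50 (1 byte(s))
  byte[4]=0xE0 cont=1 payload=0x60=96: acc |= 96<<0 -> acc=96 shift=7
  byte[5]=0x02 cont=0 payload=0x02=2: acc |= 2<<7 -> acc=352 shift=14 [end]
Varint 3: bytes[4:6] = E0 02 -> value 352 (2 byte(s))
  byte[6]=0xD2 cont=1 payload=0x52=82: acc |= 82<<0 -> acc=82 shift=7
  byte[7]=0xC0 cont=1 payload=0x40=64: acc |= 64<<7 -> acc=8274 shift=14
  byte[8]=0x53 cont=0 payload=0x53=83: acc |= 83<<14 -> acc=1368146 shift=21 [end]
Varint 4: bytes[6:9] = D2 C0 53 -> value 1368146 (3 byte(s))
  byte[9]=0xD9 cont=1 payload=0x59=89: acc |= 89<<0 -> acc=89 shift=7
  byte[10]=0x27 cont=0 payload=0x27=39: acc |= 39<<7 -> acc=5081 shift=14 [end]
Varint 5: bytes[9:11] = D9 27 -> value 5081 (2 byte(s))

Answer: 3 1 2 3 2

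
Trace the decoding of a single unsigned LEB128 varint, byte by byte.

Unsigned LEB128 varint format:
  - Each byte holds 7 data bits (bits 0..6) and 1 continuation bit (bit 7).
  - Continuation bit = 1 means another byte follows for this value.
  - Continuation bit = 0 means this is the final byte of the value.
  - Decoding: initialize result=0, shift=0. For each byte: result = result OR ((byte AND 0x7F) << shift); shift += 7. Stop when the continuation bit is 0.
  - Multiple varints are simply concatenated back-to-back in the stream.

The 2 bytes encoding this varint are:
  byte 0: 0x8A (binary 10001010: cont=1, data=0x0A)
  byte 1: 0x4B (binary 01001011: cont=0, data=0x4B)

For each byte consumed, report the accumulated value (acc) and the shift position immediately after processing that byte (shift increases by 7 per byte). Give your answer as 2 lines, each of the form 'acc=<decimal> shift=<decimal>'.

byte 0=0x8A: payload=0x0A=10, contrib = 10<<0 = 10; acc -> 10, shift -> 7
byte 1=0x4B: payload=0x4B=75, contrib = 75<<7 = 9600; acc -> 9610, shift -> 14

Answer: acc=10 shift=7
acc=9610 shift=14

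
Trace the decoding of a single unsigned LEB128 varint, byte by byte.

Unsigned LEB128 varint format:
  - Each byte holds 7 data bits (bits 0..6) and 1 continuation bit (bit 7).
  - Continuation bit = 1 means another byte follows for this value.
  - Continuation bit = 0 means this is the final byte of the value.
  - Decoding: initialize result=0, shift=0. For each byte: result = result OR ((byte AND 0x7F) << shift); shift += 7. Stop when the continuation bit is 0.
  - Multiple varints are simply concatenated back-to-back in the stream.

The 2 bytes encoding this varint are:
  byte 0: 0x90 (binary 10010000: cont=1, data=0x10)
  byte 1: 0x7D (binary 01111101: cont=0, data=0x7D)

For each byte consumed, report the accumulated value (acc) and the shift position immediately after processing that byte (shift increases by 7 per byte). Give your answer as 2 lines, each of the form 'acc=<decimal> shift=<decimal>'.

byte 0=0x90: payload=0x10=16, contrib = 16<<0 = 16; acc -> 16, shift -> 7
byte 1=0x7D: payload=0x7D=125, contrib = 125<<7 = 16000; acc -> 16016, shift -> 14

Answer: acc=16 shift=7
acc=16016 shift=14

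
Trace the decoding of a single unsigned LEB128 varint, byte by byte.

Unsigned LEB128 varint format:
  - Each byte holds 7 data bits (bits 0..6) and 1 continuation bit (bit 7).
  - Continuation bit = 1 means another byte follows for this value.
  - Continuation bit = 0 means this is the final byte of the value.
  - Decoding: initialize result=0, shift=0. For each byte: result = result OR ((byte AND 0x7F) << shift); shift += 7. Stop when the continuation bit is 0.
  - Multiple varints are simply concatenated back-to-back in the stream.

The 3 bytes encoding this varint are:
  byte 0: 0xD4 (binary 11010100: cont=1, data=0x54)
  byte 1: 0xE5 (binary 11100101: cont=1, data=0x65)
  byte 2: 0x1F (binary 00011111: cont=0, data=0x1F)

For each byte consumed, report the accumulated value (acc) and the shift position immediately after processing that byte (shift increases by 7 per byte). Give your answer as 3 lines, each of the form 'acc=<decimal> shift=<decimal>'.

byte 0=0xD4: payload=0x54=84, contrib = 84<<0 = 84; acc -> 84, shift -> 7
byte 1=0xE5: payload=0x65=101, contrib = 101<<7 = 12928; acc -> 13012, shift -> 14
byte 2=0x1F: payload=0x1F=31, contrib = 31<<14 = 507904; acc -> 520916, shift -> 21

Answer: acc=84 shift=7
acc=13012 shift=14
acc=520916 shift=21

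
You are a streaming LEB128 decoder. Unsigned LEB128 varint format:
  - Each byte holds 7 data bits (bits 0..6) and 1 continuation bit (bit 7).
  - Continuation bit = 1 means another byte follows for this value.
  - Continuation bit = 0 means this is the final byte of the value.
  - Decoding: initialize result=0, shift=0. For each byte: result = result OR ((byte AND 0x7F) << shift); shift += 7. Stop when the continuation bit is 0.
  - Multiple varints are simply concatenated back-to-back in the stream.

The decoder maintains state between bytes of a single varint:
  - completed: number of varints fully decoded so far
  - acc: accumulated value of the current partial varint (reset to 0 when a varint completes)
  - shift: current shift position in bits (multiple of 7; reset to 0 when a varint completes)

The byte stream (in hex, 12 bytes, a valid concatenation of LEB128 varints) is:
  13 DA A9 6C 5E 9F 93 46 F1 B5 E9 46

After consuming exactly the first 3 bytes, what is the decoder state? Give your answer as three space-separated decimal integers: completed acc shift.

Answer: 1 5338 14

Derivation:
byte[0]=0x13 cont=0 payload=0x13: varint #1 complete (value=19); reset -> completed=1 acc=0 shift=0
byte[1]=0xDA cont=1 payload=0x5A: acc |= 90<<0 -> completed=1 acc=90 shift=7
byte[2]=0xA9 cont=1 payload=0x29: acc |= 41<<7 -> completed=1 acc=5338 shift=14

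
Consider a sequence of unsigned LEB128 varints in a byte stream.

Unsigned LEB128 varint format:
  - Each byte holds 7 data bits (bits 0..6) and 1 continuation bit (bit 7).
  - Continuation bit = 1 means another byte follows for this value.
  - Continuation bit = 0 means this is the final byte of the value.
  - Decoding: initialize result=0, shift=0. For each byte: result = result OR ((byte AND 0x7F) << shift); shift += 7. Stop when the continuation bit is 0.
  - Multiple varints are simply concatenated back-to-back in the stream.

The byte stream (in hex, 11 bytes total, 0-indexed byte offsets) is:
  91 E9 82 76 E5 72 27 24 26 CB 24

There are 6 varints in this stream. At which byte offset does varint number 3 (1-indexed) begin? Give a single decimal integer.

  byte[0]=0x91 cont=1 payload=0x11=17: acc |= 17<<0 -> acc=17 shift=7
  byte[1]=0xE9 cont=1 payload=0x69=105: acc |= 105<<7 -> acc=13457 shift=14
  byte[2]=0x82 cont=1 payload=0x02=2: acc |= 2<<14 -> acc=46225 shift=21
  byte[3]=0x76 cont=0 payload=0x76=118: acc |= 118<<21 -> acc=247510161 shift=28 [end]
Varint 1: bytes[0:4] = 91 E9 82 76 -> value 247510161 (4 byte(s))
  byte[4]=0xE5 cont=1 payload=0x65=101: acc |= 101<<0 -> acc=101 shift=7
  byte[5]=0x72 cont=0 payload=0x72=114: acc |= 114<<7 -> acc=14693 shift=14 [end]
Varint 2: bytes[4:6] = E5 72 -> value 14693 (2 byte(s))
  byte[6]=0x27 cont=0 payload=0x27=39: acc |= 39<<0 -> acc=39 shift=7 [end]
Varint 3: bytes[6:7] = 27 -> value 39 (1 byte(s))
  byte[7]=0x24 cont=0 payload=0x24=36: acc |= 36<<0 -> acc=36 shift=7 [end]
Varint 4: bytes[7:8] = 24 -> value 36 (1 byte(s))
  byte[8]=0x26 cont=0 payload=0x26=38: acc |= 38<<0 -> acc=38 shift=7 [end]
Varint 5: bytes[8:9] = 26 -> value 38 (1 byte(s))
  byte[9]=0xCB cont=1 payload=0x4B=75: acc |= 75<<0 -> acc=75 shift=7
  byte[10]=0x24 cont=0 payload=0x24=36: acc |= 36<<7 -> acc=4683 shift=14 [end]
Varint 6: bytes[9:11] = CB 24 -> value 4683 (2 byte(s))

Answer: 6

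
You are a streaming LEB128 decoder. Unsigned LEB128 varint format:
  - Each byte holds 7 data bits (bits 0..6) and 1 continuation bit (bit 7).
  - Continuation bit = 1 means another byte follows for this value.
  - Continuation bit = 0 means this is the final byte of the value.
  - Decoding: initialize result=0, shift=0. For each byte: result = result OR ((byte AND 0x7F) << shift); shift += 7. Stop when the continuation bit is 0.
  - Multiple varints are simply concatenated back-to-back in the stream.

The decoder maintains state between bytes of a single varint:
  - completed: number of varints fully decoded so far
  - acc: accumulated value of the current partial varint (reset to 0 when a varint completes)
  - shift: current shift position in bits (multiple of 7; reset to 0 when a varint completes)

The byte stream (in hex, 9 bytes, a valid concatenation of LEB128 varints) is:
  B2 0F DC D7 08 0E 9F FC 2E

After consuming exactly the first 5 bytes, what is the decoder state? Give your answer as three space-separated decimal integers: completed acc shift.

byte[0]=0xB2 cont=1 payload=0x32: acc |= 50<<0 -> completed=0 acc=50 shift=7
byte[1]=0x0F cont=0 payload=0x0F: varint #1 complete (value=1970); reset -> completed=1 acc=0 shift=0
byte[2]=0xDC cont=1 payload=0x5C: acc |= 92<<0 -> completed=1 acc=92 shift=7
byte[3]=0xD7 cont=1 payload=0x57: acc |= 87<<7 -> completed=1 acc=11228 shift=14
byte[4]=0x08 cont=0 payload=0x08: varint #2 complete (value=142300); reset -> completed=2 acc=0 shift=0

Answer: 2 0 0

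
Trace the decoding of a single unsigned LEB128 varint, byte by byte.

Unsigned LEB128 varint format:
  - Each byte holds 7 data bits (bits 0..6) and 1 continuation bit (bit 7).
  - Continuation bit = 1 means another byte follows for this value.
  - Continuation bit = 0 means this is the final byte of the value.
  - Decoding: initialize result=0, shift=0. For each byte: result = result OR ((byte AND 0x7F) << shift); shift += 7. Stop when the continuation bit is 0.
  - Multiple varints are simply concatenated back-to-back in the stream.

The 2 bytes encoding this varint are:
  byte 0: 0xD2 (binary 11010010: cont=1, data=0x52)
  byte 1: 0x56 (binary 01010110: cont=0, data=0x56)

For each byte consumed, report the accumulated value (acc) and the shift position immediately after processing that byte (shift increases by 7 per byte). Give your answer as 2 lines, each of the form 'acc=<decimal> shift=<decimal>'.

Answer: acc=82 shift=7
acc=11090 shift=14

Derivation:
byte 0=0xD2: payload=0x52=82, contrib = 82<<0 = 82; acc -> 82, shift -> 7
byte 1=0x56: payload=0x56=86, contrib = 86<<7 = 11008; acc -> 11090, shift -> 14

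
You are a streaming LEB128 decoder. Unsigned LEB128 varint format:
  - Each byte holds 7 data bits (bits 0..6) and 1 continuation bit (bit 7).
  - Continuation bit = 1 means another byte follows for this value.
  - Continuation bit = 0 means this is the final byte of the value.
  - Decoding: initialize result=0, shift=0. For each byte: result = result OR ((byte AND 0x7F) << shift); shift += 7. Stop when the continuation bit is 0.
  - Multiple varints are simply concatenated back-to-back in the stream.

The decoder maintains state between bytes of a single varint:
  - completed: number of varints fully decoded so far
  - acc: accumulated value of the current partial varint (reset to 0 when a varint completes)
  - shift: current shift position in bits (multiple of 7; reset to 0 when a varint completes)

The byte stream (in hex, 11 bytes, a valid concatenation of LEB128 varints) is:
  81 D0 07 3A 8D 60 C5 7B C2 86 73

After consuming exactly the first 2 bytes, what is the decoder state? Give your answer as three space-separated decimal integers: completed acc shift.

Answer: 0 10241 14

Derivation:
byte[0]=0x81 cont=1 payload=0x01: acc |= 1<<0 -> completed=0 acc=1 shift=7
byte[1]=0xD0 cont=1 payload=0x50: acc |= 80<<7 -> completed=0 acc=10241 shift=14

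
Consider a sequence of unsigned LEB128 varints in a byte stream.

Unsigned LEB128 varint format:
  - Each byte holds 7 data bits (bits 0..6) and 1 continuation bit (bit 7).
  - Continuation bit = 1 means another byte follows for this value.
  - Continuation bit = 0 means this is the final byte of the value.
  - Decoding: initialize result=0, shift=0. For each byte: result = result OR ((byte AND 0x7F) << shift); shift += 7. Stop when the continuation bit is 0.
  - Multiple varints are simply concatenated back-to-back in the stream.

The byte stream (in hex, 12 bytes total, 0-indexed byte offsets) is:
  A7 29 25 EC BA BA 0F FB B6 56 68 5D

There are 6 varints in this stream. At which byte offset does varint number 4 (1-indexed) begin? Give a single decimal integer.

Answer: 7

Derivation:
  byte[0]=0xA7 cont=1 payload=0x27=39: acc |= 39<<0 -> acc=39 shift=7
  byte[1]=0x29 cont=0 payload=0x29=41: acc |= 41<<7 -> acc=5287 shift=14 [end]
Varint 1: bytes[0:2] = A7 29 -> value 5287 (2 byte(s))
  byte[2]=0x25 cont=0 payload=0x25=37: acc |= 37<<0 -> acc=37 shift=7 [end]
Varint 2: bytes[2:3] = 25 -> value 37 (1 byte(s))
  byte[3]=0xEC cont=1 payload=0x6C=108: acc |= 108<<0 -> acc=108 shift=7
  byte[4]=0xBA cont=1 payload=0x3A=58: acc |= 58<<7 -> acc=7532 shift=14
  byte[5]=0xBA cont=1 payload=0x3A=58: acc |= 58<<14 -> acc=957804 shift=21
  byte[6]=0x0F cont=0 payload=0x0F=15: acc |= 15<<21 -> acc=32415084 shift=28 [end]
Varint 3: bytes[3:7] = EC BA BA 0F -> value 32415084 (4 byte(s))
  byte[7]=0xFB cont=1 payload=0x7B=123: acc |= 123<<0 -> acc=123 shift=7
  byte[8]=0xB6 cont=1 payload=0x36=54: acc |= 54<<7 -> acc=7035 shift=14
  byte[9]=0x56 cont=0 payload=0x56=86: acc |= 86<<14 -> acc=1416059 shift=21 [end]
Varint 4: bytes[7:10] = FB B6 56 -> value 1416059 (3 byte(s))
  byte[10]=0x68 cont=0 payload=0x68=104: acc |= 104<<0 -> acc=104 shift=7 [end]
Varint 5: bytes[10:11] = 68 -> value 104 (1 byte(s))
  byte[11]=0x5D cont=0 payload=0x5D=93: acc |= 93<<0 -> acc=93 shift=7 [end]
Varint 6: bytes[11:12] = 5D -> value 93 (1 byte(s))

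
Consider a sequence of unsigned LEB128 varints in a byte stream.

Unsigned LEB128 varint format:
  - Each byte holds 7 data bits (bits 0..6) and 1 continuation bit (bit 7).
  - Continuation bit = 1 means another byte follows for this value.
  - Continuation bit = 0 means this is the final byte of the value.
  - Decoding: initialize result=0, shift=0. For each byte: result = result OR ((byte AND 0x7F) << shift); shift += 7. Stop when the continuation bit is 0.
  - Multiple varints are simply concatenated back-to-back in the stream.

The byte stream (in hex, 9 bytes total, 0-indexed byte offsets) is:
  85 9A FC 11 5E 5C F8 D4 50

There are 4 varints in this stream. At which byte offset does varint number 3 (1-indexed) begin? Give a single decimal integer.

  byte[0]=0x85 cont=1 payload=0x05=5: acc |= 5<<0 -> acc=5 shift=7
  byte[1]=0x9A cont=1 payload=0x1A=26: acc |= 26<<7 -> acc=3333 shift=14
  byte[2]=0xFC cont=1 payload=0x7C=124: acc |= 124<<14 -> acc=2034949 shift=21
  byte[3]=0x11 cont=0 payload=0x11=17: acc |= 17<<21 -> acc=37686533 shift=28 [end]
Varint 1: bytes[0:4] = 85 9A FC 11 -> value 37686533 (4 byte(s))
  byte[4]=0x5E cont=0 payload=0x5E=94: acc |= 94<<0 -> acc=94 shift=7 [end]
Varint 2: bytes[4:5] = 5E -> value 94 (1 byte(s))
  byte[5]=0x5C cont=0 payload=0x5C=92: acc |= 92<<0 -> acc=92 shift=7 [end]
Varint 3: bytes[5:6] = 5C -> value 92 (1 byte(s))
  byte[6]=0xF8 cont=1 payload=0x78=120: acc |= 120<<0 -> acc=120 shift=7
  byte[7]=0xD4 cont=1 payload=0x54=84: acc |= 84<<7 -> acc=10872 shift=14
  byte[8]=0x50 cont=0 payload=0x50=80: acc |= 80<<14 -> acc=1321592 shift=21 [end]
Varint 4: bytes[6:9] = F8 D4 50 -> value 1321592 (3 byte(s))

Answer: 5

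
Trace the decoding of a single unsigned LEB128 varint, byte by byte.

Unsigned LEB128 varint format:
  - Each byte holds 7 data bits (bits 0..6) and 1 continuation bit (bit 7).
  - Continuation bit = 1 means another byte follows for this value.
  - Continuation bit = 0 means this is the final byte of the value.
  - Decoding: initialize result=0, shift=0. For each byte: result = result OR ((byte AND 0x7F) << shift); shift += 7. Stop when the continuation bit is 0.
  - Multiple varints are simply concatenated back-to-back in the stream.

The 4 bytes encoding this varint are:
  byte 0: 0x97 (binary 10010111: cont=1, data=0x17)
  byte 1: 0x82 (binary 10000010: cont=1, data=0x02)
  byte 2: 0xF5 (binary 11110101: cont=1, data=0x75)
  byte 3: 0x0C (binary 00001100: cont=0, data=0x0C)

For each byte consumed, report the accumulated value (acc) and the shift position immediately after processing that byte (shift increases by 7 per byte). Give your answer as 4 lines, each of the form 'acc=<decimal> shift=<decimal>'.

Answer: acc=23 shift=7
acc=279 shift=14
acc=1917207 shift=21
acc=27083031 shift=28

Derivation:
byte 0=0x97: payload=0x17=23, contrib = 23<<0 = 23; acc -> 23, shift -> 7
byte 1=0x82: payload=0x02=2, contrib = 2<<7 = 256; acc -> 279, shift -> 14
byte 2=0xF5: payload=0x75=117, contrib = 117<<14 = 1916928; acc -> 1917207, shift -> 21
byte 3=0x0C: payload=0x0C=12, contrib = 12<<21 = 25165824; acc -> 27083031, shift -> 28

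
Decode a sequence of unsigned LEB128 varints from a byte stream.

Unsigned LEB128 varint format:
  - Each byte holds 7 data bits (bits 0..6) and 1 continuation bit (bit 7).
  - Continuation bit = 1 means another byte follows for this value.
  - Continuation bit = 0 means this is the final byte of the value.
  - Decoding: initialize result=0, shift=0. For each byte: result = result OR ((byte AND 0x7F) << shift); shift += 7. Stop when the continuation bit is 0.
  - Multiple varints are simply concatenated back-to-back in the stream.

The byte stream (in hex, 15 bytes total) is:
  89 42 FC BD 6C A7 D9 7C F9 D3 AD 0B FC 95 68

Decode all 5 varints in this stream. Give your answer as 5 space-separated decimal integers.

Answer: 8457 1777404 2043047 23816697 1706748

Derivation:
  byte[0]=0x89 cont=1 payload=0x09=9: acc |= 9<<0 -> acc=9 shift=7
  byte[1]=0x42 cont=0 payload=0x42=66: acc |= 66<<7 -> acc=8457 shift=14 [end]
Varint 1: bytes[0:2] = 89 42 -> value 8457 (2 byte(s))
  byte[2]=0xFC cont=1 payload=0x7C=124: acc |= 124<<0 -> acc=124 shift=7
  byte[3]=0xBD cont=1 payload=0x3D=61: acc |= 61<<7 -> acc=7932 shift=14
  byte[4]=0x6C cont=0 payload=0x6C=108: acc |= 108<<14 -> acc=1777404 shift=21 [end]
Varint 2: bytes[2:5] = FC BD 6C -> value 1777404 (3 byte(s))
  byte[5]=0xA7 cont=1 payload=0x27=39: acc |= 39<<0 -> acc=39 shift=7
  byte[6]=0xD9 cont=1 payload=0x59=89: acc |= 89<<7 -> acc=11431 shift=14
  byte[7]=0x7C cont=0 payload=0x7C=124: acc |= 124<<14 -> acc=2043047 shift=21 [end]
Varint 3: bytes[5:8] = A7 D9 7C -> value 2043047 (3 byte(s))
  byte[8]=0xF9 cont=1 payload=0x79=121: acc |= 121<<0 -> acc=121 shift=7
  byte[9]=0xD3 cont=1 payload=0x53=83: acc |= 83<<7 -> acc=10745 shift=14
  byte[10]=0xAD cont=1 payload=0x2D=45: acc |= 45<<14 -> acc=748025 shift=21
  byte[11]=0x0B cont=0 payload=0x0B=11: acc |= 11<<21 -> acc=23816697 shift=28 [end]
Varint 4: bytes[8:12] = F9 D3 AD 0B -> value 23816697 (4 byte(s))
  byte[12]=0xFC cont=1 payload=0x7C=124: acc |= 124<<0 -> acc=124 shift=7
  byte[13]=0x95 cont=1 payload=0x15=21: acc |= 21<<7 -> acc=2812 shift=14
  byte[14]=0x68 cont=0 payload=0x68=104: acc |= 104<<14 -> acc=1706748 shift=21 [end]
Varint 5: bytes[12:15] = FC 95 68 -> value 1706748 (3 byte(s))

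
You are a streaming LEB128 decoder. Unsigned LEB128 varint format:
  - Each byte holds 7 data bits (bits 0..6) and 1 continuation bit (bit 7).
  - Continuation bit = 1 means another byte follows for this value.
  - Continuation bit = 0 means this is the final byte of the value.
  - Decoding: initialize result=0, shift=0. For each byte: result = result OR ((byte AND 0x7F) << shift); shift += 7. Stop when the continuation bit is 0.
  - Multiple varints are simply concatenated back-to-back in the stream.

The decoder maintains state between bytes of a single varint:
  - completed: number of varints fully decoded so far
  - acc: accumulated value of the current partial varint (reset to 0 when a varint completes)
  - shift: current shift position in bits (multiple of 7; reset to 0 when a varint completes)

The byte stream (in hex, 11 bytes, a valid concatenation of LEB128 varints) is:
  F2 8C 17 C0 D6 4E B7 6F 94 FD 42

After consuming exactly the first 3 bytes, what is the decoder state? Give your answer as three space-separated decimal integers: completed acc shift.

byte[0]=0xF2 cont=1 payload=0x72: acc |= 114<<0 -> completed=0 acc=114 shift=7
byte[1]=0x8C cont=1 payload=0x0C: acc |= 12<<7 -> completed=0 acc=1650 shift=14
byte[2]=0x17 cont=0 payload=0x17: varint #1 complete (value=378482); reset -> completed=1 acc=0 shift=0

Answer: 1 0 0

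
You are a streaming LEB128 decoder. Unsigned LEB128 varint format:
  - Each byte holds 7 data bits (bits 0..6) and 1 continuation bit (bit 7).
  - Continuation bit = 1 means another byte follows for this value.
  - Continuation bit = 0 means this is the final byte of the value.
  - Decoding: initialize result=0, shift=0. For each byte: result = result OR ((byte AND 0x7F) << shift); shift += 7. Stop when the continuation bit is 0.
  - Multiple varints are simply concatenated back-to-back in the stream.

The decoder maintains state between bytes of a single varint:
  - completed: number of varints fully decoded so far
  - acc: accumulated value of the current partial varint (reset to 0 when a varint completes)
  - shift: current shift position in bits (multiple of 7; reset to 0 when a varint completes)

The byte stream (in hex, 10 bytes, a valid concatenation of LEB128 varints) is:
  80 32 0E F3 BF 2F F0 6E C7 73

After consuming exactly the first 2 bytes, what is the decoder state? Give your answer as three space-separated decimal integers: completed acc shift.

Answer: 1 0 0

Derivation:
byte[0]=0x80 cont=1 payload=0x00: acc |= 0<<0 -> completed=0 acc=0 shift=7
byte[1]=0x32 cont=0 payload=0x32: varint #1 complete (value=6400); reset -> completed=1 acc=0 shift=0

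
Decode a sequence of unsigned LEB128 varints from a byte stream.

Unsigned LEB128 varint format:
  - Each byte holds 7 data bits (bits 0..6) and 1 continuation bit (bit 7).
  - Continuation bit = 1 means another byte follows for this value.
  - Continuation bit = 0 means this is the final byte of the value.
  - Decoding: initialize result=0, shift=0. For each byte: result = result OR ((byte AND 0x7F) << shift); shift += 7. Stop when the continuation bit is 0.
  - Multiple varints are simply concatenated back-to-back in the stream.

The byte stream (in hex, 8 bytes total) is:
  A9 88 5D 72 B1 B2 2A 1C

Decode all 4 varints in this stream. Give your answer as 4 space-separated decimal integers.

  byte[0]=0xA9 cont=1 payload=0x29=41: acc |= 41<<0 -> acc=41 shift=7
  byte[1]=0x88 cont=1 payload=0x08=8: acc |= 8<<7 -> acc=1065 shift=14
  byte[2]=0x5D cont=0 payload=0x5D=93: acc |= 93<<14 -> acc=1524777 shift=21 [end]
Varint 1: bytes[0:3] = A9 88 5D -> value 1524777 (3 byte(s))
  byte[3]=0x72 cont=0 payload=0x72=114: acc |= 114<<0 -> acc=114 shift=7 [end]
Varint 2: bytes[3:4] = 72 -> value 114 (1 byte(s))
  byte[4]=0xB1 cont=1 payload=0x31=49: acc |= 49<<0 -> acc=49 shift=7
  byte[5]=0xB2 cont=1 payload=0x32=50: acc |= 50<<7 -> acc=6449 shift=14
  byte[6]=0x2A cont=0 payload=0x2A=42: acc |= 42<<14 -> acc=694577 shift=21 [end]
Varint 3: bytes[4:7] = B1 B2 2A -> value 694577 (3 byte(s))
  byte[7]=0x1C cont=0 payload=0x1C=28: acc |= 28<<0 -> acc=28 shift=7 [end]
Varint 4: bytes[7:8] = 1C -> value 28 (1 byte(s))

Answer: 1524777 114 694577 28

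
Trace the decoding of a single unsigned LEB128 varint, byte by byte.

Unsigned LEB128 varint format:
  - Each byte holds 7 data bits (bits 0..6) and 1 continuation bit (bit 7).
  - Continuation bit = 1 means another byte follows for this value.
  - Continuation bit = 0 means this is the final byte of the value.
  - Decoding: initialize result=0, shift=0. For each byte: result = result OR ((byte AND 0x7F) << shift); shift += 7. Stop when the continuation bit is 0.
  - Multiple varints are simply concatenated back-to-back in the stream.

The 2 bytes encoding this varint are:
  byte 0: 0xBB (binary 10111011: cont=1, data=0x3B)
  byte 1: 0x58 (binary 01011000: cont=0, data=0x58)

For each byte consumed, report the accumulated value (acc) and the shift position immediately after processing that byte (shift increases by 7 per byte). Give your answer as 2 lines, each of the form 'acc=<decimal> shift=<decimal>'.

byte 0=0xBB: payload=0x3B=59, contrib = 59<<0 = 59; acc -> 59, shift -> 7
byte 1=0x58: payload=0x58=88, contrib = 88<<7 = 11264; acc -> 11323, shift -> 14

Answer: acc=59 shift=7
acc=11323 shift=14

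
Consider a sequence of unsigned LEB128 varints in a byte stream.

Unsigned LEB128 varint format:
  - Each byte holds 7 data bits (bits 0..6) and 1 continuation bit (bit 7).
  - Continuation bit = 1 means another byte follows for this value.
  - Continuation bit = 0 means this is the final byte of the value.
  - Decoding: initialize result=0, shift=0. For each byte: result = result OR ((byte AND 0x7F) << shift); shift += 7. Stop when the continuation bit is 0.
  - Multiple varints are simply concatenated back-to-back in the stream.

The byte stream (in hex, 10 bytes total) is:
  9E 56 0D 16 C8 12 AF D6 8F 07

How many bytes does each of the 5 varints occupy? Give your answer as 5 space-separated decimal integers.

Answer: 2 1 1 2 4

Derivation:
  byte[0]=0x9E cont=1 payload=0x1E=30: acc |= 30<<0 -> acc=30 shift=7
  byte[1]=0x56 cont=0 payload=0x56=86: acc |= 86<<7 -> acc=11038 shift=14 [end]
Varint 1: bytes[0:2] = 9E 56 -> value 11038 (2 byte(s))
  byte[2]=0x0D cont=0 payload=0x0D=13: acc |= 13<<0 -> acc=13 shift=7 [end]
Varint 2: bytes[2:3] = 0D -> value 13 (1 byte(s))
  byte[3]=0x16 cont=0 payload=0x16=22: acc |= 22<<0 -> acc=22 shift=7 [end]
Varint 3: bytes[3:4] = 16 -> value 22 (1 byte(s))
  byte[4]=0xC8 cont=1 payload=0x48=72: acc |= 72<<0 -> acc=72 shift=7
  byte[5]=0x12 cont=0 payload=0x12=18: acc |= 18<<7 -> acc=2376 shift=14 [end]
Varint 4: bytes[4:6] = C8 12 -> value 2376 (2 byte(s))
  byte[6]=0xAF cont=1 payload=0x2F=47: acc |= 47<<0 -> acc=47 shift=7
  byte[7]=0xD6 cont=1 payload=0x56=86: acc |= 86<<7 -> acc=11055 shift=14
  byte[8]=0x8F cont=1 payload=0x0F=15: acc |= 15<<14 -> acc=256815 shift=21
  byte[9]=0x07 cont=0 payload=0x07=7: acc |= 7<<21 -> acc=14936879 shift=28 [end]
Varint 5: bytes[6:10] = AF D6 8F 07 -> value 14936879 (4 byte(s))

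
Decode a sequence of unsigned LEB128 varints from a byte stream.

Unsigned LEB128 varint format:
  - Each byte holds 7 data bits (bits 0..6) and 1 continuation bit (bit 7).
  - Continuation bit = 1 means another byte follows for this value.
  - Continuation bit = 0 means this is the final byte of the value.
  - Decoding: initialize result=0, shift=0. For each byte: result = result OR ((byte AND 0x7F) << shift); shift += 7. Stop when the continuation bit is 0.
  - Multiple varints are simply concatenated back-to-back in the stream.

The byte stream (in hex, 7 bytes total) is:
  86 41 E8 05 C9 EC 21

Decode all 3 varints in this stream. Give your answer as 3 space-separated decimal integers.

Answer: 8326 744 554569

Derivation:
  byte[0]=0x86 cont=1 payload=0x06=6: acc |= 6<<0 -> acc=6 shift=7
  byte[1]=0x41 cont=0 payload=0x41=65: acc |= 65<<7 -> acc=8326 shift=14 [end]
Varint 1: bytes[0:2] = 86 41 -> value 8326 (2 byte(s))
  byte[2]=0xE8 cont=1 payload=0x68=104: acc |= 104<<0 -> acc=104 shift=7
  byte[3]=0x05 cont=0 payload=0x05=5: acc |= 5<<7 -> acc=744 shift=14 [end]
Varint 2: bytes[2:4] = E8 05 -> value 744 (2 byte(s))
  byte[4]=0xC9 cont=1 payload=0x49=73: acc |= 73<<0 -> acc=73 shift=7
  byte[5]=0xEC cont=1 payload=0x6C=108: acc |= 108<<7 -> acc=13897 shift=14
  byte[6]=0x21 cont=0 payload=0x21=33: acc |= 33<<14 -> acc=554569 shift=21 [end]
Varint 3: bytes[4:7] = C9 EC 21 -> value 554569 (3 byte(s))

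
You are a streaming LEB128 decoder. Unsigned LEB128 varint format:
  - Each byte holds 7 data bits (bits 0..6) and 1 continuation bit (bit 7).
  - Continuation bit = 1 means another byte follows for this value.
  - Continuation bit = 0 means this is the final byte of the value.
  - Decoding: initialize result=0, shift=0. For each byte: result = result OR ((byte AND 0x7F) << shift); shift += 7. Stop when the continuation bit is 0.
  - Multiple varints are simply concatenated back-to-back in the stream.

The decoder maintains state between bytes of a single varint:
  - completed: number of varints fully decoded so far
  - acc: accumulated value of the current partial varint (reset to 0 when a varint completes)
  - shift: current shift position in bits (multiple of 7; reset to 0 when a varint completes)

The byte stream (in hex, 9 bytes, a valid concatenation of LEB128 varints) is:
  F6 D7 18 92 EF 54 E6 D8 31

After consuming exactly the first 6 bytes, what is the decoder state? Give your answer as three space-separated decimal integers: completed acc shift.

byte[0]=0xF6 cont=1 payload=0x76: acc |= 118<<0 -> completed=0 acc=118 shift=7
byte[1]=0xD7 cont=1 payload=0x57: acc |= 87<<7 -> completed=0 acc=11254 shift=14
byte[2]=0x18 cont=0 payload=0x18: varint #1 complete (value=404470); reset -> completed=1 acc=0 shift=0
byte[3]=0x92 cont=1 payload=0x12: acc |= 18<<0 -> completed=1 acc=18 shift=7
byte[4]=0xEF cont=1 payload=0x6F: acc |= 111<<7 -> completed=1 acc=14226 shift=14
byte[5]=0x54 cont=0 payload=0x54: varint #2 complete (value=1390482); reset -> completed=2 acc=0 shift=0

Answer: 2 0 0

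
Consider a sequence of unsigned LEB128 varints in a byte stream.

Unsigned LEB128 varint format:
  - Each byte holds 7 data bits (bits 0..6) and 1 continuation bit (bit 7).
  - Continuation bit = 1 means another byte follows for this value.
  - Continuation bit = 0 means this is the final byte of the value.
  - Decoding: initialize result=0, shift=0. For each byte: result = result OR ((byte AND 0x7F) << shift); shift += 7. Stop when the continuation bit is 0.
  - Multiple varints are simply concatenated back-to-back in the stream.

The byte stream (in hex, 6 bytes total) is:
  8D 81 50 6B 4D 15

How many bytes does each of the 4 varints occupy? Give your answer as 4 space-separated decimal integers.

Answer: 3 1 1 1

Derivation:
  byte[0]=0x8D cont=1 payload=0x0D=13: acc |= 13<<0 -> acc=13 shift=7
  byte[1]=0x81 cont=1 payload=0x01=1: acc |= 1<<7 -> acc=141 shift=14
  byte[2]=0x50 cont=0 payload=0x50=80: acc |= 80<<14 -> acc=1310861 shift=21 [end]
Varint 1: bytes[0:3] = 8D 81 50 -> value 1310861 (3 byte(s))
  byte[3]=0x6B cont=0 payload=0x6B=107: acc |= 107<<0 -> acc=107 shift=7 [end]
Varint 2: bytes[3:4] = 6B -> value 107 (1 byte(s))
  byte[4]=0x4D cont=0 payload=0x4D=77: acc |= 77<<0 -> acc=77 shift=7 [end]
Varint 3: bytes[4:5] = 4D -> value 77 (1 byte(s))
  byte[5]=0x15 cont=0 payload=0x15=21: acc |= 21<<0 -> acc=21 shift=7 [end]
Varint 4: bytes[5:6] = 15 -> value 21 (1 byte(s))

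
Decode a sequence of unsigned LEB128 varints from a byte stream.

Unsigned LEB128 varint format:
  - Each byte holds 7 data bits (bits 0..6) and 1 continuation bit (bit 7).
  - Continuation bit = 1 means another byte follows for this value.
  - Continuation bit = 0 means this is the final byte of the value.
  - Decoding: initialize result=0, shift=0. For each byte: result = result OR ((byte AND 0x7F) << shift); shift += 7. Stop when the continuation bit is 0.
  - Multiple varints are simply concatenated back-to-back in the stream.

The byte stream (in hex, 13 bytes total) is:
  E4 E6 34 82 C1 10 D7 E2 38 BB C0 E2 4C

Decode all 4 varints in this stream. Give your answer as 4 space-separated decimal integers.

  byte[0]=0xE4 cont=1 payload=0x64=100: acc |= 100<<0 -> acc=100 shift=7
  byte[1]=0xE6 cont=1 payload=0x66=102: acc |= 102<<7 -> acc=13156 shift=14
  byte[2]=0x34 cont=0 payload=0x34=52: acc |= 52<<14 -> acc=865124 shift=21 [end]
Varint 1: bytes[0:3] = E4 E6 34 -> value 865124 (3 byte(s))
  byte[3]=0x82 cont=1 payload=0x02=2: acc |= 2<<0 -> acc=2 shift=7
  byte[4]=0xC1 cont=1 payload=0x41=65: acc |= 65<<7 -> acc=8322 shift=14
  byte[5]=0x10 cont=0 payload=0x10=16: acc |= 16<<14 -> acc=270466 shift=21 [end]
Varint 2: bytes[3:6] = 82 C1 10 -> value 270466 (3 byte(s))
  byte[6]=0xD7 cont=1 payload=0x57=87: acc |= 87<<0 -> acc=87 shift=7
  byte[7]=0xE2 cont=1 payload=0x62=98: acc |= 98<<7 -> acc=12631 shift=14
  byte[8]=0x38 cont=0 payload=0x38=56: acc |= 56<<14 -> acc=930135 shift=21 [end]
Varint 3: bytes[6:9] = D7 E2 38 -> value 930135 (3 byte(s))
  byte[9]=0xBB cont=1 payload=0x3B=59: acc |= 59<<0 -> acc=59 shift=7
  byte[10]=0xC0 cont=1 payload=0x40=64: acc |= 64<<7 -> acc=8251 shift=14
  byte[11]=0xE2 cont=1 payload=0x62=98: acc |= 98<<14 -> acc=1613883 shift=21
  byte[12]=0x4C cont=0 payload=0x4C=76: acc |= 76<<21 -> acc=160997435 shift=28 [end]
Varint 4: bytes[9:13] = BB C0 E2 4C -> value 160997435 (4 byte(s))

Answer: 865124 270466 930135 160997435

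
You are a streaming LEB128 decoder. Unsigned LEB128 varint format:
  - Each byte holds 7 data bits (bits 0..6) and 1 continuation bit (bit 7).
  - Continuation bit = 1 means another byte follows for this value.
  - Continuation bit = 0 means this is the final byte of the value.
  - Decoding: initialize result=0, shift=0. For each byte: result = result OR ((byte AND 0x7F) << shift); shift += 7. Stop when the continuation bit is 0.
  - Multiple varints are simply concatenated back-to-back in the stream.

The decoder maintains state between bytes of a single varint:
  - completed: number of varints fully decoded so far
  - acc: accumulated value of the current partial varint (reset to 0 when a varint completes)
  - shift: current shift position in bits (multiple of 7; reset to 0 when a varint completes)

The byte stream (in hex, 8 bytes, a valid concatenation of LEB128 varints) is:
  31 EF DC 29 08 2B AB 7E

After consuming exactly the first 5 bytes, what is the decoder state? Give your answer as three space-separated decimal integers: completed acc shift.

Answer: 3 0 0

Derivation:
byte[0]=0x31 cont=0 payload=0x31: varint #1 complete (value=49); reset -> completed=1 acc=0 shift=0
byte[1]=0xEF cont=1 payload=0x6F: acc |= 111<<0 -> completed=1 acc=111 shift=7
byte[2]=0xDC cont=1 payload=0x5C: acc |= 92<<7 -> completed=1 acc=11887 shift=14
byte[3]=0x29 cont=0 payload=0x29: varint #2 complete (value=683631); reset -> completed=2 acc=0 shift=0
byte[4]=0x08 cont=0 payload=0x08: varint #3 complete (value=8); reset -> completed=3 acc=0 shift=0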